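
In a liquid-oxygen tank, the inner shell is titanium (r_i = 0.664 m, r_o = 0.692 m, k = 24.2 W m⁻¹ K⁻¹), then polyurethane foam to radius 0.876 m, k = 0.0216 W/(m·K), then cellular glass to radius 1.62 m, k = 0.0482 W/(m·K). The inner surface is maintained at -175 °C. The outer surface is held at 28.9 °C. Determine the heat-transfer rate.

Q = 103 W

Series thermal resistances, inner to outer:
  R_titanium = (1/0.664 − 1/0.692)/(4πk) = 0.06094/(4π·24.2) = 2.004×10^-4 K/W
  R_polyurethane foam = (1/0.692 − 1/0.876)/(4πk) = 0.3035/(4π·0.0216) = 1.118 K/W
  R_cellular glass = (1/0.876 − 1/1.62)/(4πk) = 0.5243/(4π·0.0482) = 0.8656 K/W
ΣR = 2.004×10^-4 + 1.118 + 0.8656 = 1.984 K/W
Q = ΔT/ΣR = (-175 °C − 28.9 °C)/1.984 = -103 W
(Negative Q ⇒ heat flows inward; heat gain = 103 W.)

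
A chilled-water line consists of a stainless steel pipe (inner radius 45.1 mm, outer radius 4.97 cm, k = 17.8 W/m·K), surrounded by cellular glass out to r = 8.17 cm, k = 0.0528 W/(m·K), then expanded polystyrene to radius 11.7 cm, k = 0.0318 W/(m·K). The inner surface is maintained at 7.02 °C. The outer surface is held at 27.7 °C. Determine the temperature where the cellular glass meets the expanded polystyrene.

Resistance network (inner→outer):
  R'_stainless steel = ln(0.0497/0.0451)/(2πk) = 0.09712/(2π·17.8) = 8.684×10^-4 m·K/W
  R'_cellular glass = ln(0.0817/0.0497)/(2πk) = 0.4970/(2π·0.0528) = 1.498 m·K/W
  R'_expanded polystyrene = ln(0.117/0.0817)/(2πk) = 0.3591/(2π·0.0318) = 1.797 m·K/W
ΣR = 8.684×10^-4 + 1.498 + 1.797 = 3.296 m·K/W
Q' = ΔT/ΣR = (7.02 °C − 27.7 °C)/3.296 = -6.274 W/m
From the inner boundary to the cellular glass/expanded polystyrene interface, ΣR_partial = 1.499 m·K/W.
T_interface = T_in − Q'·ΣR_partial = 7.02 °C − (-6.274)(1.499) = 16.4 °C

T = 16.4 °C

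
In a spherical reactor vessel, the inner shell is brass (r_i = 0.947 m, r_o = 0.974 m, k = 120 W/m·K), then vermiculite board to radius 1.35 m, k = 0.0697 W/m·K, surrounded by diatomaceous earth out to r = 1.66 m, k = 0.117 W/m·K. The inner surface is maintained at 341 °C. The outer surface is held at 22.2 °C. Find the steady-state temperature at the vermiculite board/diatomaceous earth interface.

T = 93.5 °C

Treat each layer as a resistance in series:
  R_brass = (1/0.947 − 1/0.974)/(4πk) = 0.02927/(4π·120) = 1.941×10^-5 K/W
  R_vermiculite board = (1/0.974 − 1/1.35)/(4πk) = 0.2860/(4π·0.0697) = 0.3265 K/W
  R_diatomaceous earth = (1/1.35 − 1/1.66)/(4πk) = 0.1383/(4π·0.117) = 0.09409 K/W
ΣR = 1.941×10^-5 + 0.3265 + 0.09409 = 0.4206 K/W
Q = ΔT/ΣR = (341 °C − 22.2 °C)/0.4206 = 758.0 W
From the inner boundary to the vermiculite board/diatomaceous earth interface, ΣR_partial = 0.3265 K/W.
T_interface = T_in − Q·ΣR_partial = 341 °C − (758.0)(0.3265) = 93.5 °C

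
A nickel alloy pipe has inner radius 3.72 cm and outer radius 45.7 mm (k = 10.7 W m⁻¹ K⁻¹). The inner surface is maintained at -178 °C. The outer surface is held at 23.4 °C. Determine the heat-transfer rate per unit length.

Q' = 2πk·ΔT/ln(r₂/r₁) = 2π × 10.7 × 201.4 / ln(0.0457/0.0372) = 65800 W/m

Q' = 65.8 kW/m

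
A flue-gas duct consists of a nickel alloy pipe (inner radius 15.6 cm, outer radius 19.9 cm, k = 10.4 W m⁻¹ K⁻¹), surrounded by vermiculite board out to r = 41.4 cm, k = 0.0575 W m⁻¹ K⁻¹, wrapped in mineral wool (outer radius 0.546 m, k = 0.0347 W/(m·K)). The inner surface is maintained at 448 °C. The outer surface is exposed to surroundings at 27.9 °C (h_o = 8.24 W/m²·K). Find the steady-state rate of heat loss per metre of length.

Series thermal resistances, inner to outer:
  R'_nickel alloy = ln(0.199/0.156)/(2πk) = 0.2434/(2π·10.4) = 0.003726 m·K/W
  R'_vermiculite board = ln(0.414/0.199)/(2πk) = 0.7326/(2π·0.0575) = 2.028 m·K/W
  R'_mineral wool = ln(0.546/0.414)/(2πk) = 0.2768/(2π·0.0347) = 1.269 m·K/W
  R'_conv,out = 1/(2πr h) = 1/(2π·0.546·8.24) = 0.03538 m·K/W
ΣR = 0.003726 + 2.028 + 1.269 + 0.03538 = 3.336 m·K/W
Q' = ΔT/ΣR = (448 °C − 27.9 °C)/3.336 = 126 W/m

Q' = 126 W/m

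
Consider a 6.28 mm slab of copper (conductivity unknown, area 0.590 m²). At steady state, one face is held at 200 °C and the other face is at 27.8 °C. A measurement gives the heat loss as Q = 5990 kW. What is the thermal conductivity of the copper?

k = 370 W/m·K

ΣR = ΔT/Q = |200 − 27.8|/5.99×10^6 = 2.875×10^-5 K/W
L/(kA) = 2.875×10^-5 ⇒ k = 0.00628/(2.875×10^-5·0.590) = 370 W/m·K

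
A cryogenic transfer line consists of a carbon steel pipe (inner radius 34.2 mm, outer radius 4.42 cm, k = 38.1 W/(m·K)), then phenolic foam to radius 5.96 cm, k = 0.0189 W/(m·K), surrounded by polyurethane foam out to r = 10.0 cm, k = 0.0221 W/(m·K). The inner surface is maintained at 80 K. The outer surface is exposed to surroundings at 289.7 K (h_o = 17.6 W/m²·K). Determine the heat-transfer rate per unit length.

Resistance network (inner→outer):
  R'_carbon steel = ln(0.0442/0.0342)/(2πk) = 0.2565/(2π·38.1) = 0.001071 m·K/W
  R'_phenolic foam = ln(0.0596/0.0442)/(2πk) = 0.2989/(2π·0.0189) = 2.517 m·K/W
  R'_polyurethane foam = ln(0.100/0.0596)/(2πk) = 0.5175/(2π·0.0221) = 3.727 m·K/W
  R'_conv,out = 1/(2πr h) = 1/(2π·0.100·17.6) = 0.09043 m·K/W
ΣR = 0.001071 + 2.517 + 3.727 + 0.09043 = 6.336 m·K/W
Q' = ΔT/ΣR = (80 K − 289.7 K)/6.336 = -33.1 W/m
(Negative Q' ⇒ heat flows inward; heat gain = 33.1 W/m.)

Q' = 33.1 W/m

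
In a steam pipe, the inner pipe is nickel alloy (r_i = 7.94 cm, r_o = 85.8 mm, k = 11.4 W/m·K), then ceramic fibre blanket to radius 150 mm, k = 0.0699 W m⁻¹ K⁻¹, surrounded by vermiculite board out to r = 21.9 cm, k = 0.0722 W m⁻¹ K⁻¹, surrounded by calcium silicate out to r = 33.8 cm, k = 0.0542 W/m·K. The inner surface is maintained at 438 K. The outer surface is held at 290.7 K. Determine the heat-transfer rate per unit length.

Series thermal resistances, inner to outer:
  R'_nickel alloy = ln(0.0858/0.0794)/(2πk) = 0.07752/(2π·11.4) = 0.001082 m·K/W
  R'_ceramic fibre blanket = ln(0.150/0.0858)/(2πk) = 0.5586/(2π·0.0699) = 1.272 m·K/W
  R'_vermiculite board = ln(0.219/0.150)/(2πk) = 0.3784/(2π·0.0722) = 0.8342 m·K/W
  R'_calcium silicate = ln(0.338/0.219)/(2πk) = 0.4340/(2π·0.0542) = 1.274 m·K/W
ΣR = 0.001082 + 1.272 + 0.8342 + 1.274 = 3.381 m·K/W
Q' = ΔT/ΣR = (438 K − 290.7 K)/3.381 = 43.6 W/m

Q' = 43.6 W/m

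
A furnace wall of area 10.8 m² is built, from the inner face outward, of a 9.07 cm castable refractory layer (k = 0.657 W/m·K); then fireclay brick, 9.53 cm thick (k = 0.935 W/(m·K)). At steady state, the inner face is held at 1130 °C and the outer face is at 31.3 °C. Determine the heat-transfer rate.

Q = 49.4 kW

Resistance network (inner→outer):
  R_castable refractory = L/(kA) = 0.0907/(0.657·10.8) = 0.01278 K/W
  R_fireclay brick = L/(kA) = 0.0953/(0.935·10.8) = 0.009438 K/W
ΣR = 0.01278 + 0.009438 = 0.02222 K/W
Q = ΔT/ΣR = (1130 °C − 31.3 °C)/0.02222 = 49400 W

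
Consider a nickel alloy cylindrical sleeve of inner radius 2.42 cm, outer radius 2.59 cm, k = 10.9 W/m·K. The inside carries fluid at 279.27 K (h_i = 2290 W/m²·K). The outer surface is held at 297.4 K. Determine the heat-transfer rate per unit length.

Q' = 4.69 kW/m

Series thermal resistances, inner to outer:
  R'_conv,in = 1/(2πr h) = 1/(2π·0.0242·2290) = 0.002872 m·K/W
  R'_nickel alloy = ln(0.0259/0.0242)/(2πk) = 0.06789/(2π·10.9) = 9.913×10^-4 m·K/W
ΣR = 0.002872 + 9.913×10^-4 = 0.003863 m·K/W
Q' = ΔT/ΣR = (279.27 K − 297.4 K)/0.003863 = -4690 W/m
(Negative Q' ⇒ heat flows inward; heat gain = 4690 W/m.)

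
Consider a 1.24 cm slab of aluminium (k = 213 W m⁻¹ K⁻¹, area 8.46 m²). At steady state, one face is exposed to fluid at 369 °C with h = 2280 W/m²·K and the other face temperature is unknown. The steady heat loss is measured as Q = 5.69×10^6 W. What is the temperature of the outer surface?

Series resistances:
  R_conv,in = 1/(hA) = 1/(2280·8.46) = 5.184×10^-5 K/W
  R_aluminium = L/(kA) = 0.0124/(213·8.46) = 6.881×10^-6 K/W
ΣR = 5.872×10^-5 K/W
ΔT = Q·ΣR = 5.69×10^6 × 5.872×10^-5 = 334.1 K
Heat flows outward, so T_out = T_in − ΔT = 369 − 334.1 = 34.9 °C

T_out = 34.9 °C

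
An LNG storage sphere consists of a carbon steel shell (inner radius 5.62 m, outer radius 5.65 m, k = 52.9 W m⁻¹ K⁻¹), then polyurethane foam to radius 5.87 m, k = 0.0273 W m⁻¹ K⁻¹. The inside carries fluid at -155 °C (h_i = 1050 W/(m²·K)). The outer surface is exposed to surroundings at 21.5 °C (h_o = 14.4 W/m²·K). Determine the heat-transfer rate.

Q = 9.05 kW

Treat each layer as a resistance in series:
  R_conv,in = 1/(4πr²h) = 1/(4π·5.62²·1050) = 2.400×10^-6 K/W
  R_carbon steel = (1/5.62 − 1/5.65)/(4πk) = 9.448×10^-4/(4π·52.9) = 1.421×10^-6 K/W
  R_polyurethane foam = (1/5.65 − 1/5.87)/(4πk) = 0.006633/(4π·0.0273) = 0.01934 K/W
  R_conv,out = 1/(4πr²h) = 1/(4π·5.87²·14.4) = 1.604×10^-4 K/W
ΣR = 2.400×10^-6 + 1.421×10^-6 + 0.01934 + 1.604×10^-4 = 0.01950 K/W
Q = ΔT/ΣR = (-155 °C − 21.5 °C)/0.01950 = -9050 W
(Negative Q ⇒ heat flows inward; heat gain = 9050 W.)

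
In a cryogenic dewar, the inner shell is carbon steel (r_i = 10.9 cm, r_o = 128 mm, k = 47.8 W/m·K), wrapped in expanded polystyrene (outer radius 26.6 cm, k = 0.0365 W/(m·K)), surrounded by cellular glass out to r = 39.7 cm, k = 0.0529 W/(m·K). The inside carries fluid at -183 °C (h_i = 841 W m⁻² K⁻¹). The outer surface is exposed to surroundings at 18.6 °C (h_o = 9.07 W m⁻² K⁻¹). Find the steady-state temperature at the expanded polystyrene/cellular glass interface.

T = -17.4 °C

Series thermal resistances, inner to outer:
  R_conv,in = 1/(4πr²h) = 1/(4π·0.109²·841) = 0.007964 K/W
  R_carbon steel = (1/0.109 − 1/0.128)/(4πk) = 1.362/(4π·47.8) = 0.002267 K/W
  R_expanded polystyrene = (1/0.128 − 1/0.266)/(4πk) = 4.053/(4π·0.0365) = 8.837 K/W
  R_cellular glass = (1/0.266 − 1/0.397)/(4πk) = 1.241/(4π·0.0529) = 1.866 K/W
  R_conv,out = 1/(4πr²h) = 1/(4π·0.397²·9.07) = 0.05567 K/W
ΣR = 0.007964 + 0.002267 + 8.837 + 1.866 + 0.05567 = 10.77 K/W
Q = ΔT/ΣR = (-183 °C − 18.6 °C)/10.77 = -18.72 W
From the inner boundary to the expanded polystyrene/cellular glass interface, ΣR_partial = 8.847 K/W.
T_interface = T_in − Q·ΣR_partial = -183 °C − (-18.72)(8.847) = -17.4 °C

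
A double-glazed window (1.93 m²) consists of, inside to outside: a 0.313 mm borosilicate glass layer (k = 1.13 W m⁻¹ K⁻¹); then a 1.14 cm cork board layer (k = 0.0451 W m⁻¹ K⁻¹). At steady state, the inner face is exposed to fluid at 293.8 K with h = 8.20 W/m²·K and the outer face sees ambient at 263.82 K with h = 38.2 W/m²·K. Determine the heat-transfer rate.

Resistance network (inner→outer):
  R_conv,in = 1/(hA) = 1/(8.20·1.93) = 0.06319 K/W
  R_borosilicate glass = L/(kA) = 3.13×10^-4/(1.13·1.93) = 1.435×10^-4 K/W
  R_cork board = L/(kA) = 0.0114/(0.0451·1.93) = 0.1310 K/W
  R_conv,out = 1/(hA) = 1/(38.2·1.93) = 0.01356 K/W
ΣR = 0.06319 + 1.435×10^-4 + 0.1310 + 0.01356 = 0.2079 K/W
Q = ΔT/ΣR = (293.8 K − 263.82 K)/0.2079 = 144 W

Q = 144 W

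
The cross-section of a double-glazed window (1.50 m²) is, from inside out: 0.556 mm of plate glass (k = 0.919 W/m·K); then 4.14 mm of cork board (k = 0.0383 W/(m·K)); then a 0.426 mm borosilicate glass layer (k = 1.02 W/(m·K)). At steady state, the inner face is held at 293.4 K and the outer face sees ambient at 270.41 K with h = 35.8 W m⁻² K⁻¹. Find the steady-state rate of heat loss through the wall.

Q = 252 W

Resistance network (inner→outer):
  R_plate glass = L/(kA) = 5.56×10^-4/(0.919·1.50) = 4.033×10^-4 K/W
  R_cork board = L/(kA) = 0.00414/(0.0383·1.50) = 0.07206 K/W
  R_borosilicate glass = L/(kA) = 4.26×10^-4/(1.02·1.50) = 2.784×10^-4 K/W
  R_conv,out = 1/(hA) = 1/(35.8·1.50) = 0.01862 K/W
ΣR = 4.033×10^-4 + 0.07206 + 2.784×10^-4 + 0.01862 = 0.09136 K/W
Q = ΔT/ΣR = (293.4 K − 270.41 K)/0.09136 = 252 W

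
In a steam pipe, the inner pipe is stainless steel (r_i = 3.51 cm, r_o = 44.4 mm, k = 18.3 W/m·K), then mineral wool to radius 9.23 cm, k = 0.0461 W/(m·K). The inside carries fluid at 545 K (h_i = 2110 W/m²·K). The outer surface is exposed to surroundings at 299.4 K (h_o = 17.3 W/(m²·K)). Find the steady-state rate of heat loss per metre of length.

Q' = 93.4 W/m

Treat each layer as a resistance in series:
  R'_conv,in = 1/(2πr h) = 1/(2π·0.0351·2110) = 0.002149 m·K/W
  R'_stainless steel = ln(0.0444/0.0351)/(2πk) = 0.2350/(2π·18.3) = 0.002044 m·K/W
  R'_mineral wool = ln(0.0923/0.0444)/(2πk) = 0.7318/(2π·0.0461) = 2.526 m·K/W
  R'_conv,out = 1/(2πr h) = 1/(2π·0.0923·17.3) = 0.09967 m·K/W
ΣR = 0.002149 + 0.002044 + 2.526 + 0.09967 = 2.630 m·K/W
Q' = ΔT/ΣR = (545 K − 299.4 K)/2.630 = 93.4 W/m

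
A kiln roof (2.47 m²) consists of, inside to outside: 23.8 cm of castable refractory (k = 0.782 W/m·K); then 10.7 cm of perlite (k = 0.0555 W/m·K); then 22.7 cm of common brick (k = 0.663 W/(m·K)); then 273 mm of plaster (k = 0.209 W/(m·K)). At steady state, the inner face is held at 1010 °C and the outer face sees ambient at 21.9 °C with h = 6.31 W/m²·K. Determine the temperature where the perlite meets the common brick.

T = 464 °C

Treat each layer as a resistance in series:
  R_castable refractory = L/(kA) = 0.238/(0.782·2.47) = 0.1232 K/W
  R_perlite = L/(kA) = 0.107/(0.0555·2.47) = 0.7805 K/W
  R_common brick = L/(kA) = 0.227/(0.663·2.47) = 0.1386 K/W
  R_plaster = L/(kA) = 0.273/(0.209·2.47) = 0.5288 K/W
  R_conv,out = 1/(hA) = 1/(6.31·2.47) = 0.06416 K/W
ΣR = 0.1232 + 0.7805 + 0.1386 + 0.5288 + 0.06416 = 1.635 K/W
Q = ΔT/ΣR = (1010 °C − 21.9 °C)/1.635 = 604.3 W
From the inner boundary to the perlite/common brick interface, ΣR_partial = 0.9037 K/W.
T_interface = T_in − Q·ΣR_partial = 1010 °C − (604.3)(0.9037) = 464 °C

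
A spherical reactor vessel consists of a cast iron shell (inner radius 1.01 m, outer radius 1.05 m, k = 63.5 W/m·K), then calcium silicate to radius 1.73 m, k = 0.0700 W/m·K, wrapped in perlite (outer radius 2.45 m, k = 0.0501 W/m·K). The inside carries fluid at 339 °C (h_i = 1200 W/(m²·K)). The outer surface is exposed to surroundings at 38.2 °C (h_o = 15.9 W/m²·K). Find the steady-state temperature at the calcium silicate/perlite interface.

T = 155 °C

Series thermal resistances, inner to outer:
  R_conv,in = 1/(4πr²h) = 1/(4π·1.01²·1200) = 6.501×10^-5 K/W
  R_cast iron = (1/1.01 − 1/1.05)/(4πk) = 0.03772/(4π·63.5) = 4.727×10^-5 K/W
  R_calcium silicate = (1/1.05 − 1/1.73)/(4πk) = 0.3743/(4π·0.0700) = 0.4256 K/W
  R_perlite = (1/1.73 − 1/2.45)/(4πk) = 0.1699/(4π·0.0501) = 0.2698 K/W
  R_conv,out = 1/(4πr²h) = 1/(4π·2.45²·15.9) = 8.338×10^-4 K/W
ΣR = 6.501×10^-5 + 4.727×10^-5 + 0.4256 + 0.2698 + 8.338×10^-4 = 0.6963 K/W
Q = ΔT/ΣR = (339 °C − 38.2 °C)/0.6963 = 432.0 W
From the inner boundary to the calcium silicate/perlite interface, ΣR_partial = 0.4257 K/W.
T_interface = T_in − Q·ΣR_partial = 339 °C − (432.0)(0.4257) = 155 °C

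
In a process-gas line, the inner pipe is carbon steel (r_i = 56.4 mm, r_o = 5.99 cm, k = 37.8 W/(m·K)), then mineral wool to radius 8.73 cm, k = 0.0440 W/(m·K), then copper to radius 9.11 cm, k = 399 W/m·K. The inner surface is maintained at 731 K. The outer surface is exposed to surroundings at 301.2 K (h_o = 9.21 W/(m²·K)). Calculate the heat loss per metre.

Q' = 277 W/m

Treat each layer as a resistance in series:
  R'_carbon steel = ln(0.0599/0.0564)/(2πk) = 0.06021/(2π·37.8) = 2.535×10^-4 m·K/W
  R'_mineral wool = ln(0.0873/0.0599)/(2πk) = 0.3767/(2π·0.0440) = 1.362 m·K/W
  R'_copper = ln(0.0911/0.0873)/(2πk) = 0.04261/(2π·399) = 1.700×10^-5 m·K/W
  R'_conv,out = 1/(2πr h) = 1/(2π·0.0911·9.21) = 0.1897 m·K/W
ΣR = 2.535×10^-4 + 1.362 + 1.700×10^-5 + 0.1897 = 1.552 m·K/W
Q' = ΔT/ΣR = (731 K − 301.2 K)/1.552 = 277 W/m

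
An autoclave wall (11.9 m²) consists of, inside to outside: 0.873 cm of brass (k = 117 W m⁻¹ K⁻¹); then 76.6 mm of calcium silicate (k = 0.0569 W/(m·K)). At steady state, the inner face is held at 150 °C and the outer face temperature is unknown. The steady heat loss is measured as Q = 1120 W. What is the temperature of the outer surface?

Sum the resistances:
  R_brass = L/(kA) = 0.00873/(117·11.9) = 6.270×10^-6 K/W
  R_calcium silicate = L/(kA) = 0.0766/(0.0569·11.9) = 0.1131 K/W
ΣR = 0.1131 K/W
ΔT = Q·ΣR = 1120 × 0.1131 = 126.7 K
Heat flows outward, so T_out = T_in − ΔT = 150 − 126.7 = 23.3 °C

T_out = 23.3 °C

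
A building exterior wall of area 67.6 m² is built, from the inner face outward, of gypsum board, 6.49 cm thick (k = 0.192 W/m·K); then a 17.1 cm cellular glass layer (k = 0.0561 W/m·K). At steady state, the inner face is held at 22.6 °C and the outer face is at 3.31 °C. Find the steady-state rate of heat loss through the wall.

Series thermal resistances, inner to outer:
  R_gypsum board = L/(kA) = 0.0649/(0.192·67.6) = 0.005000 K/W
  R_cellular glass = L/(kA) = 0.171/(0.0561·67.6) = 0.04509 K/W
ΣR = 0.005000 + 0.04509 = 0.05009 K/W
Q = ΔT/ΣR = (22.6 °C − 3.31 °C)/0.05009 = 385 W

Q = 385 W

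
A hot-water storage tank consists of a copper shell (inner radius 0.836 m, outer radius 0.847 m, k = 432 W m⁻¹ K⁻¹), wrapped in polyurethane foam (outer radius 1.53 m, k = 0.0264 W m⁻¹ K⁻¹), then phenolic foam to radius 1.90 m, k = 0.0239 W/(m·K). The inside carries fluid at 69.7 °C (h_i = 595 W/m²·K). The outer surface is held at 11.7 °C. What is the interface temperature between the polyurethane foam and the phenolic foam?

T = 23.9 °C

Series thermal resistances, inner to outer:
  R_conv,in = 1/(4πr²h) = 1/(4π·0.836²·595) = 1.914×10^-4 K/W
  R_copper = (1/0.836 − 1/0.847)/(4πk) = 0.01553/(4π·432) = 2.862×10^-6 K/W
  R_polyurethane foam = (1/0.847 − 1/1.53)/(4πk) = 0.5270/(4π·0.0264) = 1.589 K/W
  R_phenolic foam = (1/1.53 − 1/1.90)/(4πk) = 0.1273/(4π·0.0239) = 0.4238 K/W
ΣR = 1.914×10^-4 + 2.862×10^-6 + 1.589 + 0.4238 = 2.013 K/W
Q = ΔT/ΣR = (69.7 °C − 11.7 °C)/2.013 = 28.81 W
From the inner boundary to the polyurethane foam/phenolic foam interface, ΣR_partial = 1.589 K/W.
T_interface = T_in − Q·ΣR_partial = 69.7 °C − (28.81)(1.589) = 23.9 °C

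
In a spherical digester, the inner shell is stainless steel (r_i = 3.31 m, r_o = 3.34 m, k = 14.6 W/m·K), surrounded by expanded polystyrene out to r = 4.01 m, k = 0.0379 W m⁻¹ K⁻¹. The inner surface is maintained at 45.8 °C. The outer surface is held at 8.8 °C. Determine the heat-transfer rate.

Treat each layer as a resistance in series:
  R_stainless steel = (1/3.31 − 1/3.34)/(4πk) = 0.002714/(4π·14.6) = 1.479×10^-5 K/W
  R_expanded polystyrene = (1/3.34 − 1/4.01)/(4πk) = 0.05002/(4π·0.0379) = 0.1050 K/W
ΣR = 1.479×10^-5 + 0.1050 = 0.1050 K/W
Q = ΔT/ΣR = (45.8 °C − 8.8 °C)/0.1050 = 352 W

Q = 352 W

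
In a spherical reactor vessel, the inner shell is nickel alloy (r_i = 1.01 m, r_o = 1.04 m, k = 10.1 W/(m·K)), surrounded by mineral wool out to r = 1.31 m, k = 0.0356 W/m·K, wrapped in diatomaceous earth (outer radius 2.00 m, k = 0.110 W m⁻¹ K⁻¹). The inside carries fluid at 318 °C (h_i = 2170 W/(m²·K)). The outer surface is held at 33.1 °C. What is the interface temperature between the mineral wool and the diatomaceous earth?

Resistance network (inner→outer):
  R_conv,in = 1/(4πr²h) = 1/(4π·1.01²·2170) = 3.595×10^-5 K/W
  R_nickel alloy = (1/1.01 − 1/1.04)/(4πk) = 0.02856/(4π·10.1) = 2.250×10^-4 K/W
  R_mineral wool = (1/1.04 − 1/1.31)/(4πk) = 0.1982/(4π·0.0356) = 0.4430 K/W
  R_diatomaceous earth = (1/1.31 − 1/2.00)/(4πk) = 0.2634/(4π·0.110) = 0.1905 K/W
ΣR = 3.595×10^-5 + 2.250×10^-4 + 0.4430 + 0.1905 = 0.6338 K/W
Q = ΔT/ΣR = (318 °C − 33.1 °C)/0.6338 = 449.5 W
From the inner boundary to the mineral wool/diatomaceous earth interface, ΣR_partial = 0.4433 K/W.
T_interface = T_in − Q·ΣR_partial = 318 °C − (449.5)(0.4433) = 119 °C

T = 119 °C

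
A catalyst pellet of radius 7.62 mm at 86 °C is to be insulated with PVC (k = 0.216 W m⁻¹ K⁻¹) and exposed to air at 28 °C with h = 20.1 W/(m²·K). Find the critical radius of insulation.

r_cr = 2.15 cm

For a sphere, r_cr = 2k_ins/h = 2·0.216/20.1 = 0.0215 m = 2.15 cm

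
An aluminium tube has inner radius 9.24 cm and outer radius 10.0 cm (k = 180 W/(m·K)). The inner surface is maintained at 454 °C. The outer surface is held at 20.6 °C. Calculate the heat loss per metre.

Q' = 6200 kW/m

Q' = 2πk·ΔT/ln(r₂/r₁) = 2π × 180 × 433.4 / ln(0.100/0.0924) = 6.20×10^6 W/m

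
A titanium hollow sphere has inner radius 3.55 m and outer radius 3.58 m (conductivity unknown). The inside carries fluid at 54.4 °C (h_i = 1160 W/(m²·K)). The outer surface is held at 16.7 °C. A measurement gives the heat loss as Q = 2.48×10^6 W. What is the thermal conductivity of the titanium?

ΣR = ΔT/Q = |54.4 − 16.7|/2.48×10^6 = 1.520×10^-5 K/W
Known resistances:
  R_conv,in = 1/(4πr²h) = 1/(4π·3.55²·1160) = 5.443×10^-6 K/W
R_titanium = ΣR − ΣR_known = 1.520×10^-5 − 5.443×10^-6 = 9.757×10^-6 K/W
(1/r₁−1/r₂)/(4πk) = 9.757×10^-6 ⇒ k = 0.002361/(4π·9.757×10^-6) = 19.3 W/m·K

k = 19.3 W/m·K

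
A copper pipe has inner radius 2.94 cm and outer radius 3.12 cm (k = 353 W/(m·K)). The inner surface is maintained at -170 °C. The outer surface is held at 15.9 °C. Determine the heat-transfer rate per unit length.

Q' = 2πk·ΔT/ln(r₂/r₁) = 2π × 353 × 185.9 / ln(0.0312/0.0294) = 6.94×10^6 W/m

Q' = 6.94×10^6 W/m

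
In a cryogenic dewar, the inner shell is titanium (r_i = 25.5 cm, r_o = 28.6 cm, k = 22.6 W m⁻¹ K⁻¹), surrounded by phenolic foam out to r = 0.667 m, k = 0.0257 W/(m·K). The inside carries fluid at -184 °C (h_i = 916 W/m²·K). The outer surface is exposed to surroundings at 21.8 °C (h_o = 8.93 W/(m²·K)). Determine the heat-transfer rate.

Series thermal resistances, inner to outer:
  R_conv,in = 1/(4πr²h) = 1/(4π·0.255²·916) = 0.001336 K/W
  R_titanium = (1/0.255 − 1/0.286)/(4πk) = 0.4251/(4π·22.6) = 0.001497 K/W
  R_phenolic foam = (1/0.286 − 1/0.667)/(4πk) = 1.997/(4π·0.0257) = 6.184 K/W
  R_conv,out = 1/(4πr²h) = 1/(4π·0.667²·8.93) = 0.02003 K/W
ΣR = 0.001336 + 0.001497 + 6.184 + 0.02003 = 6.207 K/W
Q = ΔT/ΣR = (-184 °C − 21.8 °C)/6.207 = -33.2 W
(Negative Q ⇒ heat flows inward; heat gain = 33.2 W.)

Q = 33.2 W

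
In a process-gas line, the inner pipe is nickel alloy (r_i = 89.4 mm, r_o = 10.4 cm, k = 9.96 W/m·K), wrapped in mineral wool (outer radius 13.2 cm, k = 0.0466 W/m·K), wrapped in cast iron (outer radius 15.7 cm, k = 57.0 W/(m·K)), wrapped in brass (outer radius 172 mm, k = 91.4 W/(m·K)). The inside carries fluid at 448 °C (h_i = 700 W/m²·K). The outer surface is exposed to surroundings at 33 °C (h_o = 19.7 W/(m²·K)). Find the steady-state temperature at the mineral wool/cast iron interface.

Resistance network (inner→outer):
  R'_conv,in = 1/(2πr h) = 1/(2π·0.0894·700) = 0.002543 m·K/W
  R'_nickel alloy = ln(0.104/0.0894)/(2πk) = 0.1513/(2π·9.96) = 0.002417 m·K/W
  R'_mineral wool = ln(0.132/0.104)/(2πk) = 0.2384/(2π·0.0466) = 0.8143 m·K/W
  R'_cast iron = ln(0.157/0.132)/(2πk) = 0.1734/(2π·57.0) = 4.843×10^-4 m·K/W
  R'_brass = ln(0.172/0.157)/(2πk) = 0.09125/(2π·91.4) = 1.589×10^-4 m·K/W
  R'_conv,out = 1/(2πr h) = 1/(2π·0.172·19.7) = 0.04697 m·K/W
ΣR = 0.002543 + 0.002417 + 0.8143 + 4.843×10^-4 + 1.589×10^-4 + 0.04697 = 0.8669 m·K/W
Q' = ΔT/ΣR = (448 °C − 33 °C)/0.8669 = 478.7 W/m
From the inner boundary to the mineral wool/cast iron interface, ΣR_partial = 0.8193 m·K/W.
T_interface = T_in − Q'·ΣR_partial = 448 °C − (478.7)(0.8193) = 55.8 °C

T = 55.8 °C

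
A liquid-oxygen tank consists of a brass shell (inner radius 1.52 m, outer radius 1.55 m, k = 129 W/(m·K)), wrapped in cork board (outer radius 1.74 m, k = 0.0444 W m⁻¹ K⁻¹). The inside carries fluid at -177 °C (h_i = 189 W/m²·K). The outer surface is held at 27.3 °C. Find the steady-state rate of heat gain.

Series thermal resistances, inner to outer:
  R_conv,in = 1/(4πr²h) = 1/(4π·1.52²·189) = 1.822×10^-4 K/W
  R_brass = (1/1.52 − 1/1.55)/(4πk) = 0.01273/(4π·129) = 7.855×10^-6 K/W
  R_cork board = (1/1.55 − 1/1.74)/(4πk) = 0.07045/(4π·0.0444) = 0.1263 K/W
ΣR = 1.822×10^-4 + 7.855×10^-6 + 0.1263 = 0.1265 K/W
Q = ΔT/ΣR = (-177 °C − 27.3 °C)/0.1265 = -1620 W
(Negative Q ⇒ heat flows inward; heat gain = 1620 W.)

Q = 1620 W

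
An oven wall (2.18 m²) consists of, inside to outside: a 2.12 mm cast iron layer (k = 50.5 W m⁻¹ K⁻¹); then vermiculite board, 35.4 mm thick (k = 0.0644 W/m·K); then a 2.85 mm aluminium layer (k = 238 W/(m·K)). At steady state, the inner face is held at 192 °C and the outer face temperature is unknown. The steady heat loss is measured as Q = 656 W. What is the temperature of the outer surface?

T_out = 26.6 °C

Sum the resistances:
  R_cast iron = L/(kA) = 0.00212/(50.5·2.18) = 1.926×10^-5 K/W
  R_vermiculite board = L/(kA) = 0.0354/(0.0644·2.18) = 0.2522 K/W
  R_aluminium = L/(kA) = 0.00285/(238·2.18) = 5.493×10^-6 K/W
ΣR = 0.2522 K/W
ΔT = Q·ΣR = 656 × 0.2522 = 165.4 K
Heat flows outward, so T_out = T_in − ΔT = 192 − 165.4 = 26.6 °C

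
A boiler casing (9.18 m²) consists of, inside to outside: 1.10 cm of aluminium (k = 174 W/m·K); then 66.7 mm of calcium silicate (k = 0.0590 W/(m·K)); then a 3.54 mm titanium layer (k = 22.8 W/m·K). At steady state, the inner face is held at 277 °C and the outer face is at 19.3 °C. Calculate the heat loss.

Series thermal resistances, inner to outer:
  R_aluminium = L/(kA) = 0.0110/(174·9.18) = 6.887×10^-6 K/W
  R_calcium silicate = L/(kA) = 0.0667/(0.0590·9.18) = 0.1231 K/W
  R_titanium = L/(kA) = 0.00354/(22.8·9.18) = 1.691×10^-5 K/W
ΣR = 6.887×10^-6 + 0.1231 + 1.691×10^-5 = 0.1231 K/W
Q = ΔT/ΣR = (277 °C − 19.3 °C)/0.1231 = 2090 W

Q = 2.09 kW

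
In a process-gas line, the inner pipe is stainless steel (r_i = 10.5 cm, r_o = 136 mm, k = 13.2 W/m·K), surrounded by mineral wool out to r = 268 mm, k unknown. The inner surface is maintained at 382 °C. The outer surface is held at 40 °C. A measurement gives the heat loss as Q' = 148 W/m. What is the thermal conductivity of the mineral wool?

k = 0.0468 W/m·K

ΣR = ΔT/Q' = |382 − 40|/148 = 2.311 m·K/W
Known resistances:
  R'_stainless steel = ln(0.136/0.105)/(2πk) = 0.2587/(2π·13.2) = 0.003119 m·K/W
R_mineral wool = ΣR − ΣR_known = 2.311 − 0.003119 = 2.308 m·K/W
ln(r₂/r₁)/(2πk) = 2.308 ⇒ k = 0.6783/(2π·2.308) = 0.0468 W/m·K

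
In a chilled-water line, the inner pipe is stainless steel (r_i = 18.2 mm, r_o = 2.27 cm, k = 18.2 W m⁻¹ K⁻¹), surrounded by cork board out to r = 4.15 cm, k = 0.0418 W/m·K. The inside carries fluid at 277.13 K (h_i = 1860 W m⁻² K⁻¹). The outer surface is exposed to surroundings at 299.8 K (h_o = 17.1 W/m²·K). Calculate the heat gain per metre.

Treat each layer as a resistance in series:
  R'_conv,in = 1/(2πr h) = 1/(2π·0.0182·1860) = 0.004701 m·K/W
  R'_stainless steel = ln(0.0227/0.0182)/(2πk) = 0.2209/(2π·18.2) = 0.001932 m·K/W
  R'_cork board = ln(0.0415/0.0227)/(2πk) = 0.6033/(2π·0.0418) = 2.297 m·K/W
  R'_conv,out = 1/(2πr h) = 1/(2π·0.0415·17.1) = 0.2243 m·K/W
ΣR = 0.004701 + 0.001932 + 2.297 + 0.2243 = 2.528 m·K/W
Q' = ΔT/ΣR = (277.13 K − 299.8 K)/2.528 = -8.97 W/m
(Negative Q' ⇒ heat flows inward; heat gain = 8.97 W/m.)

Q' = 8.97 W/m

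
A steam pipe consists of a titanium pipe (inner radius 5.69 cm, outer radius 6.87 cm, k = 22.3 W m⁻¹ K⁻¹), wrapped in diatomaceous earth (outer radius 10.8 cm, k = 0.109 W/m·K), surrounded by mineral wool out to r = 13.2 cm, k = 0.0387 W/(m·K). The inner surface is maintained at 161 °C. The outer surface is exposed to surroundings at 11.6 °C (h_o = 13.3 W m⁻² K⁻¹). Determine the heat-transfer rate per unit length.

Resistance network (inner→outer):
  R'_titanium = ln(0.0687/0.0569)/(2πk) = 0.1885/(2π·22.3) = 0.001345 m·K/W
  R'_diatomaceous earth = ln(0.108/0.0687)/(2πk) = 0.4524/(2π·0.109) = 0.6605 m·K/W
  R'_mineral wool = ln(0.132/0.108)/(2πk) = 0.2007/(2π·0.0387) = 0.8253 m·K/W
  R'_conv,out = 1/(2πr h) = 1/(2π·0.132·13.3) = 0.09066 m·K/W
ΣR = 0.001345 + 0.6605 + 0.8253 + 0.09066 = 1.578 m·K/W
Q' = ΔT/ΣR = (161 °C − 11.6 °C)/1.578 = 94.7 W/m

Q' = 94.7 W/m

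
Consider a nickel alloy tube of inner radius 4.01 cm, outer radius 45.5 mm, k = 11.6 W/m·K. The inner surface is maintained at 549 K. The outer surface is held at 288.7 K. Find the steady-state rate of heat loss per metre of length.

Q' = 2πk·ΔT/ln(r₂/r₁) = 2π × 11.6 × 260.3 / ln(0.0455/0.0401) = 1.50×10^5 W/m

Q' = 150 kW/m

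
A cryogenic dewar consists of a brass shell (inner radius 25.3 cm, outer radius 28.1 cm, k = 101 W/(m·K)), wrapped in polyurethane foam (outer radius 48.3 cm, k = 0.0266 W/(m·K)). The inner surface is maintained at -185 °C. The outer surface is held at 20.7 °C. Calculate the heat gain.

Q = 46.2 W

Series thermal resistances, inner to outer:
  R_brass = (1/0.253 − 1/0.281)/(4πk) = 0.3939/(4π·101) = 3.103×10^-4 K/W
  R_polyurethane foam = (1/0.281 − 1/0.483)/(4πk) = 1.488/(4π·0.0266) = 4.453 K/W
ΣR = 3.103×10^-4 + 4.453 = 4.453 K/W
Q = ΔT/ΣR = (-185 °C − 20.7 °C)/4.453 = -46.2 W
(Negative Q ⇒ heat flows inward; heat gain = 46.2 W.)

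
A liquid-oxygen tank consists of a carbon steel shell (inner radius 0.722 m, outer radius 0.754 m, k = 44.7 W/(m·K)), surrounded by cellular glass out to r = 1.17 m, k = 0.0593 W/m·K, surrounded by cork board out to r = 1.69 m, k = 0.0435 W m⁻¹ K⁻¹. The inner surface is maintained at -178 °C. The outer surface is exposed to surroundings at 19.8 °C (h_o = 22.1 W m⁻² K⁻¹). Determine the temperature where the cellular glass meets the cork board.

Resistance network (inner→outer):
  R_carbon steel = (1/0.722 − 1/0.754)/(4πk) = 0.05878/(4π·44.7) = 1.046×10^-4 K/W
  R_cellular glass = (1/0.754 − 1/1.17)/(4πk) = 0.4716/(4π·0.0593) = 0.6328 K/W
  R_cork board = (1/1.17 − 1/1.69)/(4πk) = 0.2630/(4π·0.0435) = 0.4811 K/W
  R_conv,out = 1/(4πr²h) = 1/(4π·1.69²·22.1) = 0.001261 K/W
ΣR = 1.046×10^-4 + 0.6328 + 0.4811 + 0.001261 = 1.115 K/W
Q = ΔT/ΣR = (-178 °C − 19.8 °C)/1.115 = -177.4 W
From the inner boundary to the cellular glass/cork board interface, ΣR_partial = 0.6329 K/W.
T_interface = T_in − Q·ΣR_partial = -178 °C − (-177.4)(0.6329) = -65.7 °C

T = -65.7 °C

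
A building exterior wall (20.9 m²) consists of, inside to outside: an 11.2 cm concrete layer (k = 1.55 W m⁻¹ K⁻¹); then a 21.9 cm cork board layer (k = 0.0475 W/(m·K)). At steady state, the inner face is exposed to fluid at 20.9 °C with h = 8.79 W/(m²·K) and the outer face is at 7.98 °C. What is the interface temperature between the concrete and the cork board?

Treat each layer as a resistance in series:
  R_conv,in = 1/(hA) = 1/(8.79·20.9) = 0.005443 K/W
  R_concrete = L/(kA) = 0.112/(1.55·20.9) = 0.003457 K/W
  R_cork board = L/(kA) = 0.219/(0.0475·20.9) = 0.2206 K/W
ΣR = 0.005443 + 0.003457 + 0.2206 = 0.2295 K/W
Q = ΔT/ΣR = (20.9 °C − 7.98 °C)/0.2295 = 56.30 W
From the inner boundary to the concrete/cork board interface, ΣR_partial = 0.008900 K/W.
T_interface = T_in − Q·ΣR_partial = 20.9 °C − (56.30)(0.008900) = 20.4 °C

T = 20.4 °C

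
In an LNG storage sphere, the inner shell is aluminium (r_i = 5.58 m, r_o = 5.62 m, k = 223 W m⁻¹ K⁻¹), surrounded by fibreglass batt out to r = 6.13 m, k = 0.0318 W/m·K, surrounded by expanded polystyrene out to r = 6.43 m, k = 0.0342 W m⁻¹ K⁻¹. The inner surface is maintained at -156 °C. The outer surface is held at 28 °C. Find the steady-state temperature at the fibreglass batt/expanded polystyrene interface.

Resistance network (inner→outer):
  R_aluminium = (1/5.58 − 1/5.62)/(4πk) = 0.001276/(4π·223) = 4.552×10^-7 K/W
  R_fibreglass batt = (1/5.62 − 1/6.13)/(4πk) = 0.01480/(4π·0.0318) = 0.03705 K/W
  R_expanded polystyrene = (1/6.13 − 1/6.43)/(4πk) = 0.007611/(4π·0.0342) = 0.01771 K/W
ΣR = 4.552×10^-7 + 0.03705 + 0.01771 = 0.05476 K/W
Q = ΔT/ΣR = (-156 °C − 28 °C)/0.05476 = -3360 W
From the inner boundary to the fibreglass batt/expanded polystyrene interface, ΣR_partial = 0.03705 K/W.
T_interface = T_in − Q·ΣR_partial = -156 °C − (-3360)(0.03705) = -31.5 °C

T = -31.5 °C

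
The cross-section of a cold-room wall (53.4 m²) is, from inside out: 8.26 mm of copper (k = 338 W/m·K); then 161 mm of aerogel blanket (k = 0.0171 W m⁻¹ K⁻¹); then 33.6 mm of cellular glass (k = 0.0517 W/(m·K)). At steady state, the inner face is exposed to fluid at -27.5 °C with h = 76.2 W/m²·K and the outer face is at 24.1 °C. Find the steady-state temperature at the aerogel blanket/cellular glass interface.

Treat each layer as a resistance in series:
  R_conv,in = 1/(hA) = 1/(76.2·53.4) = 2.458×10^-4 K/W
  R_copper = L/(kA) = 0.00826/(338·53.4) = 4.576×10^-7 K/W
  R_aerogel blanket = L/(kA) = 0.161/(0.0171·53.4) = 0.1763 K/W
  R_cellular glass = L/(kA) = 0.0336/(0.0517·53.4) = 0.01217 K/W
ΣR = 2.458×10^-4 + 4.576×10^-7 + 0.1763 + 0.01217 = 0.1887 K/W
Q = ΔT/ΣR = (-27.5 °C − 24.1 °C)/0.1887 = -273.4 W
From the inner boundary to the aerogel blanket/cellular glass interface, ΣR_partial = 0.1765 K/W.
T_interface = T_in − Q·ΣR_partial = -27.5 °C − (-273.4)(0.1765) = 20.8 °C

T = 20.8 °C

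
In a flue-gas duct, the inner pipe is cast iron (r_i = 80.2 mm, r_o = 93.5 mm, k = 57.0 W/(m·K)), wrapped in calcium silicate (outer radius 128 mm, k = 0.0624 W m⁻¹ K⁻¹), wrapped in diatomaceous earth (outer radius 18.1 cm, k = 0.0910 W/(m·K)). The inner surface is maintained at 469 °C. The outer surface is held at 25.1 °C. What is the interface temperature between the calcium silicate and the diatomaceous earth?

Resistance network (inner→outer):
  R'_cast iron = ln(0.0935/0.0802)/(2πk) = 0.1534/(2π·57.0) = 4.284×10^-4 m·K/W
  R'_calcium silicate = ln(0.128/0.0935)/(2πk) = 0.3141/(2π·0.0624) = 0.8011 m·K/W
  R'_diatomaceous earth = ln(0.181/0.128)/(2πk) = 0.3465/(2π·0.0910) = 0.6060 m·K/W
ΣR = 4.284×10^-4 + 0.8011 + 0.6060 = 1.408 m·K/W
Q' = ΔT/ΣR = (469 °C − 25.1 °C)/1.408 = 315.3 W/m
From the inner boundary to the calcium silicate/diatomaceous earth interface, ΣR_partial = 0.8015 m·K/W.
T_interface = T_in − Q'·ΣR_partial = 469 °C − (315.3)(0.8015) = 216 °C

T = 216 °C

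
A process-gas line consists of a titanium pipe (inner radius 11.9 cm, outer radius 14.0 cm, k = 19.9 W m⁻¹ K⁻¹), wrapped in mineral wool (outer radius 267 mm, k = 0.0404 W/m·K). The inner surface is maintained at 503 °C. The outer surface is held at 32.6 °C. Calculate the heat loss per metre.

Resistance network (inner→outer):
  R'_titanium = ln(0.140/0.119)/(2πk) = 0.1625/(2π·19.9) = 0.001300 m·K/W
  R'_mineral wool = ln(0.267/0.140)/(2πk) = 0.6456/(2π·0.0404) = 2.543 m·K/W
ΣR = 0.001300 + 2.543 = 2.544 m·K/W
Q' = ΔT/ΣR = (503 °C − 32.6 °C)/2.544 = 185 W/m

Q' = 185 W/m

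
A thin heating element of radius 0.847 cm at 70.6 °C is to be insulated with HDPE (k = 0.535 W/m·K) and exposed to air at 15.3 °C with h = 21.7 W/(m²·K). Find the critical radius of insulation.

For a cylinder, r_cr = k_ins/h = 0.535/21.7 = 0.0247 m = 2.47 cm

r_cr = 2.47 cm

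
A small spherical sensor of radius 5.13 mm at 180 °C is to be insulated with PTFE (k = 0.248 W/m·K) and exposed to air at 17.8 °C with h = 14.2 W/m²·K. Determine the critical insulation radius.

For a sphere, r_cr = 2k_ins/h = 2·0.248/14.2 = 0.0349 m = 3.49 cm

r_cr = 3.49 cm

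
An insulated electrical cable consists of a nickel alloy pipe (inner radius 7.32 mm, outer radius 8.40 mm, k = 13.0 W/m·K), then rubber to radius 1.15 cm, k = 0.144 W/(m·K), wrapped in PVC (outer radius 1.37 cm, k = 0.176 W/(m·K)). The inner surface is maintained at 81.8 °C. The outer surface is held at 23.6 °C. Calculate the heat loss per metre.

Resistance network (inner→outer):
  R'_nickel alloy = ln(0.00840/0.00732)/(2πk) = 0.1376/(2π·13.0) = 0.001685 m·K/W
  R'_rubber = ln(0.0115/0.00840)/(2πk) = 0.3141/(2π·0.144) = 0.3472 m·K/W
  R'_PVC = ln(0.0137/0.0115)/(2πk) = 0.1750/(2π·0.176) = 0.1583 m·K/W
ΣR = 0.001685 + 0.3472 + 0.1583 = 0.5072 m·K/W
Q' = ΔT/ΣR = (81.8 °C − 23.6 °C)/0.5072 = 115 W/m

Q' = 115 W/m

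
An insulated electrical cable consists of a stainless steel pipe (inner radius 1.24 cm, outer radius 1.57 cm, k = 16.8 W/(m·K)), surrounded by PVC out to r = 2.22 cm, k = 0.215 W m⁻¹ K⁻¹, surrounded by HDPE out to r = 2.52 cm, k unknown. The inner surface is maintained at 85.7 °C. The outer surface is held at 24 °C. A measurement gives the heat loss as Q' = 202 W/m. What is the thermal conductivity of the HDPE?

k = 0.431 W/m·K

ΣR = ΔT/Q' = |85.7 − 24|/202 = 0.3054 m·K/W
Known resistances:
  R'_stainless steel = ln(0.0157/0.0124)/(2πk) = 0.2360/(2π·16.8) = 0.002235 m·K/W
  R'_PVC = ln(0.0222/0.0157)/(2πk) = 0.3464/(2π·0.215) = 0.2564 m·K/W
R_HDPE = ΣR − ΣR_known = 0.3054 − 0.2586 = 0.04680 m·K/W
ln(r₂/r₁)/(2πk) = 0.04680 ⇒ k = 0.1268/(2π·0.04680) = 0.431 W/m·K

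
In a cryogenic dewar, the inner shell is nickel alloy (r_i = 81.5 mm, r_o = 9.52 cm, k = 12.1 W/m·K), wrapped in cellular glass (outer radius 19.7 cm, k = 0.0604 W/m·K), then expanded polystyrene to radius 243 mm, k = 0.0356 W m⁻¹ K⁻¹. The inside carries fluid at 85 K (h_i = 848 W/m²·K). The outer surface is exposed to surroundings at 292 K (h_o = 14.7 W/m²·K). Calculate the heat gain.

Q = 22.0 W

Series thermal resistances, inner to outer:
  R_conv,in = 1/(4πr²h) = 1/(4π·0.0815²·848) = 0.01413 K/W
  R_nickel alloy = (1/0.0815 − 1/0.0952)/(4πk) = 1.766/(4π·12.1) = 0.01161 K/W
  R_cellular glass = (1/0.0952 − 1/0.197)/(4πk) = 5.428/(4π·0.0604) = 7.152 K/W
  R_expanded polystyrene = (1/0.197 − 1/0.243)/(4πk) = 0.9609/(4π·0.0356) = 2.148 K/W
  R_conv,out = 1/(4πr²h) = 1/(4π·0.243²·14.7) = 0.09168 K/W
ΣR = 0.01413 + 0.01161 + 7.152 + 2.148 + 0.09168 = 9.417 K/W
Q = ΔT/ΣR = (85 K − 292 K)/9.417 = -22.0 W
(Negative Q ⇒ heat flows inward; heat gain = 22.0 W.)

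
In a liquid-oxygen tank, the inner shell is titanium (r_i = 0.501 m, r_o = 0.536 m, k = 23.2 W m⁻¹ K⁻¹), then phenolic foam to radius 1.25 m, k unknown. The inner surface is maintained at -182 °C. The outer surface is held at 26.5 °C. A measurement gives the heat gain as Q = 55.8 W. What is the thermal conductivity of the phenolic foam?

ΣR = ΔT/Q = |-182 − 26.5|/55.8 = 3.737 K/W
Known resistances:
  R_titanium = (1/0.501 − 1/0.536)/(4πk) = 0.1303/(4π·23.2) = 4.471×10^-4 K/W
R_phenolic foam = ΣR − ΣR_known = 3.737 − 4.471×10^-4 = 3.737 K/W
(1/r₁−1/r₂)/(4πk) = 3.737 ⇒ k = 1.066/(4π·3.737) = 0.0227 W/m·K

k = 0.0227 W/m·K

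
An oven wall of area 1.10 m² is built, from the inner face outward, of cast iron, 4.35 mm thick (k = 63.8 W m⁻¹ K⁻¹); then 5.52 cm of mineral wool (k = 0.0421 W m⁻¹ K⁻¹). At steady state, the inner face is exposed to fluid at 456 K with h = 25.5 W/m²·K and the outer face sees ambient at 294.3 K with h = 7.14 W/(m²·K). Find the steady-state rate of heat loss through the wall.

Treat each layer as a resistance in series:
  R_conv,in = 1/(hA) = 1/(25.5·1.10) = 0.03565 K/W
  R_cast iron = L/(kA) = 0.00435/(63.8·1.10) = 6.198×10^-5 K/W
  R_mineral wool = L/(kA) = 0.0552/(0.0421·1.10) = 1.192 K/W
  R_conv,out = 1/(hA) = 1/(7.14·1.10) = 0.1273 K/W
ΣR = 0.03565 + 6.198×10^-5 + 1.192 + 0.1273 = 1.355 K/W
Q = ΔT/ΣR = (456 K − 294.3 K)/1.355 = 119 W

Q = 119 W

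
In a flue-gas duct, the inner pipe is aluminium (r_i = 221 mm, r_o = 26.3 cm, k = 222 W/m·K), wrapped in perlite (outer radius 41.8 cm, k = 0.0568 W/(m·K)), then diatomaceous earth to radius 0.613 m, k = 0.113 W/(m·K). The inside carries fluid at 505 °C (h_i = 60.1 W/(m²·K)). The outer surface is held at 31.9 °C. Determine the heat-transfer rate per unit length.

Resistance network (inner→outer):
  R'_conv,in = 1/(2πr h) = 1/(2π·0.221·60.1) = 0.01198 m·K/W
  R'_aluminium = ln(0.263/0.221)/(2πk) = 0.1740/(2π·222) = 1.247×10^-4 m·K/W
  R'_perlite = ln(0.418/0.263)/(2πk) = 0.4633/(2π·0.0568) = 1.298 m·K/W
  R'_diatomaceous earth = ln(0.613/0.418)/(2πk) = 0.3829/(2π·0.113) = 0.5393 m·K/W
ΣR = 0.01198 + 1.247×10^-4 + 1.298 + 0.5393 = 1.849 m·K/W
Q' = ΔT/ΣR = (505 °C − 31.9 °C)/1.849 = 256 W/m

Q' = 256 W/m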